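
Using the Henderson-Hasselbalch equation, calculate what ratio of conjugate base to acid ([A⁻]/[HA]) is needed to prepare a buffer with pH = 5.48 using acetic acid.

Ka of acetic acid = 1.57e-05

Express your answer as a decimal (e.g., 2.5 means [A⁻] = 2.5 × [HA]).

pKa = -log(1.57e-05) = 4.8041. pH = pKa + log([A⁻]/[HA]), so log([A⁻]/[HA]) = pH − pKa = 5.48 − 4.8041 = 0.6759. [A⁻]/[HA] = 10^(0.6759) = 4.74

[A⁻]/[HA] = 4.74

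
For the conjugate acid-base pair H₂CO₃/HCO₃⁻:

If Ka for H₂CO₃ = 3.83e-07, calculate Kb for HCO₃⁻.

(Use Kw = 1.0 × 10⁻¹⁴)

For a conjugate pair Ka × Kb = Kw, so Kb = Kw/Ka = 1.0 × 10⁻¹⁴ / 3.83e-07 = 2.61e-08.

K_b = 2.61e-08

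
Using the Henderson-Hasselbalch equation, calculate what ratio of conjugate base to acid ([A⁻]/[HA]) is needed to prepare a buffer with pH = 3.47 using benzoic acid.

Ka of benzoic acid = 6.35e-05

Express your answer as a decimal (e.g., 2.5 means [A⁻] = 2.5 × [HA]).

pKa = -log(6.35e-05) = 4.1972. pH = pKa + log([A⁻]/[HA]), so log([A⁻]/[HA]) = pH − pKa = 3.47 − 4.1972 = -0.7272. [A⁻]/[HA] = 10^(-0.7272) = 0.187

[A⁻]/[HA] = 0.187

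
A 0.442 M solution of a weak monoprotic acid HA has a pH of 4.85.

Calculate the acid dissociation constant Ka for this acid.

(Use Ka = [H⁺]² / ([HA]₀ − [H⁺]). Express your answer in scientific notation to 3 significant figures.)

[H⁺] = 10^(−pH) = 10^(−4.85) = 1.413e-05 M. For HA ⇌ H⁺ + A⁻, Ka = [H⁺][A⁻]/[HA] = [H⁺]² / ([HA]₀ − [H⁺]) = (1.413e-05)² / (0.442 − 1.413e-05) = 4.51e-10.

K_a = 4.51e-10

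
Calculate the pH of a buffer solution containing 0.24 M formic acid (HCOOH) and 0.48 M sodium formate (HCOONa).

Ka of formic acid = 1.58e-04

pKa = -log(1.58e-04) = 3.80. pH = pKa + log([A⁻]/[HA]) = 3.80 + log(0.48/0.24)

pH = 4.10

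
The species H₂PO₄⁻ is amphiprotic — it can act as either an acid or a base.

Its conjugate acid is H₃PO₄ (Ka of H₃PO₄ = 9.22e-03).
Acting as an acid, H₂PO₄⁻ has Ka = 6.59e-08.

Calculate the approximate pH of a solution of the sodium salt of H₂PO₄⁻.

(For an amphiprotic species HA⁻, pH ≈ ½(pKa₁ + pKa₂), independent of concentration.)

pKa₁ = -log(9.22e-03) = 2.04; pKa₂ = -log(6.59e-08) = 7.18. For an amphiprotic species, pH ≈ ½(pKa₁ + pKa₂) = ½(2.04 + 7.18) = 4.61.

pH = 4.61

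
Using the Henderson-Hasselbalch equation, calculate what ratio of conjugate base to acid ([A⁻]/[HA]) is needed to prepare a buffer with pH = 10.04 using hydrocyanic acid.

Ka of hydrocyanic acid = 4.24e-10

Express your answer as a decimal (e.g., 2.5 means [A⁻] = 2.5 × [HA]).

pKa = -log(4.24e-10) = 9.3726. pH = pKa + log([A⁻]/[HA]), so log([A⁻]/[HA]) = pH − pKa = 10.04 − 9.3726 = 0.6674. [A⁻]/[HA] = 10^(0.6674) = 4.65

[A⁻]/[HA] = 4.65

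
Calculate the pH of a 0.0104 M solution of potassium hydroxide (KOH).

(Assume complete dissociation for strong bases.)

[OH⁻] = 0.0104 M for strong base. pOH = -log[OH⁻] = 1.98, pH = 14 - pOH

pH = 12.02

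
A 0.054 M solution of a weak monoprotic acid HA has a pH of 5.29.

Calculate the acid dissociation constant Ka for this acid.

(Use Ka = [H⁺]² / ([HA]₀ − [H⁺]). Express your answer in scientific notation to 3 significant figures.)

[H⁺] = 10^(−pH) = 10^(−5.29) = 5.129e-06 M. For HA ⇌ H⁺ + A⁻, Ka = [H⁺][A⁻]/[HA] = [H⁺]² / ([HA]₀ − [H⁺]) = (5.129e-06)² / (0.054 − 5.129e-06) = 4.87e-10.

K_a = 4.87e-10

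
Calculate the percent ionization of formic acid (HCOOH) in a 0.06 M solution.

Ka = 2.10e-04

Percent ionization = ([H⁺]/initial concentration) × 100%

Using Ka equilibrium: x² + Ka×x - Ka×C = 0. Solving: [H⁺] = 3.4462e-03. Percent = (3.4462e-03/0.06) × 100

Percent ionization = 5.74%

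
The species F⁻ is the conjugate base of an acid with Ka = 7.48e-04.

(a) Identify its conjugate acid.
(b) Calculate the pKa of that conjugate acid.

(a) The conjugate acid is formed by adding one H⁺ to F⁻, giving HF. (b) pKa = -log(Ka) = -log(7.48e-04) = 3.13.

Conjugate acid: HF; pK_a = 3.13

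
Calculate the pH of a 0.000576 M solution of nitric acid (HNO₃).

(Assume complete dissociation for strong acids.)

[H⁺] = 0.000576 M for strong acid. pH = -log[H⁺] = -log(0.000576)

pH = 3.24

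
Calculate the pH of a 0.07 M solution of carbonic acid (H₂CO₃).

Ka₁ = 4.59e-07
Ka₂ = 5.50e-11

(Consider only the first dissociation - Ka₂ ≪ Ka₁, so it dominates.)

First dissociation dominates. From Ka₁ = [H⁺][HA⁻]/[H₂A], x² + Ka₁·x − Ka₁·C = 0 with C = 0.07 M and Ka₁ = 4.59e-07. Solving: [H⁺] = (−Ka₁ + √(Ka₁² + 4·Ka₁·C)) / 2 = 1.7902e-04 M. pH = -log(1.7902e-04) = 3.75.

pH = 3.75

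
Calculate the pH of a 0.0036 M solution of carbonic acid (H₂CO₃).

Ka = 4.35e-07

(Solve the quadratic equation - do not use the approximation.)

x² + Ka×x - Ka×C = 0. Using quadratic formula: [H⁺] = 3.9356e-05

pH = 4.40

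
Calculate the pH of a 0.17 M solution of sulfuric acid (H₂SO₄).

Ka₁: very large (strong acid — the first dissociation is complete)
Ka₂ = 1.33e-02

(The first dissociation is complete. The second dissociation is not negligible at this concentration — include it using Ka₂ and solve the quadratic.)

First dissociation is complete: [H⁺]₀ = [HSO₄⁻]₀ = C = 0.17 M. Second dissociation HSO₄⁻ ⇌ H⁺ + SO₄²⁻: let x = [SO₄²⁻]. Ka₂ = (C + x)·x / (C − x) = 1.33e-02 → x² + (C + Ka₂)·x − Ka₂·C = 0 → x² + 0.18330·x − 2.261e-03 = 0. x = (−0.18330 + √(0.18330² + 4 × 2.261e-03)) / 2 = 1.1601e-02 M. [H⁺] = C + x = 0.17 + 1.1601e-02 = 1.8160e-01 M. pH = -log(1.8160e-01) = 0.74.

pH = 0.74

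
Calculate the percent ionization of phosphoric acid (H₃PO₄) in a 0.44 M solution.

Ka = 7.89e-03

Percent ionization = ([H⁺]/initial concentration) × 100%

Using Ka equilibrium: x² + Ka×x - Ka×C = 0. Solving: [H⁺] = 5.5107e-02. Percent = (5.5107e-02/0.44) × 100

Percent ionization = 12.5%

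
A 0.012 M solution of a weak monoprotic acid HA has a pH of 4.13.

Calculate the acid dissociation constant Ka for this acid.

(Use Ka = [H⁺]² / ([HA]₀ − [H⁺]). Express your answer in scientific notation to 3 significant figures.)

[H⁺] = 10^(−pH) = 10^(−4.13) = 7.413e-05 M. For HA ⇌ H⁺ + A⁻, Ka = [H⁺][A⁻]/[HA] = [H⁺]² / ([HA]₀ − [H⁺]) = (7.413e-05)² / (0.012 − 7.413e-05) = 4.61e-07.

K_a = 4.61e-07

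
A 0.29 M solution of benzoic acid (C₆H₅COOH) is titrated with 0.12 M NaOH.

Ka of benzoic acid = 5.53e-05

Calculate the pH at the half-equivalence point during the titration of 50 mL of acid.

At half-equivalence [HA] = [A⁻], so Henderson-Hasselbalch gives pH = pKa = -log(5.53e-05) = 4.26.

pH = pKa = 4.26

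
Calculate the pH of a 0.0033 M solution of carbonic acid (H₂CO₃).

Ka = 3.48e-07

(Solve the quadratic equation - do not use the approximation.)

x² + Ka×x - Ka×C = 0. Using quadratic formula: [H⁺] = 3.3714e-05

pH = 4.47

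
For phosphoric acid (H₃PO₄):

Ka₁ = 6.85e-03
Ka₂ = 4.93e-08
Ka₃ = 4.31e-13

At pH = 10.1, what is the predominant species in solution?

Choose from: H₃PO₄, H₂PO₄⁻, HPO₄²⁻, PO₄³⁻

pKa₁ = 2.16, pKa₂ = 7.31, pKa₃ = 12.37. For a polyprotic acid the predominant species crosses at each pKa: below pKa_n the protonated form dominates, above it the deprotonated form does. At pH = 10.1, the predominant species is HPO₄²⁻.

HPO₄²⁻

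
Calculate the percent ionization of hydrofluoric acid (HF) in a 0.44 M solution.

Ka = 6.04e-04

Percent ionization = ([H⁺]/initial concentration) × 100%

Using Ka equilibrium: x² + Ka×x - Ka×C = 0. Solving: [H⁺] = 1.6003e-02. Percent = (1.6003e-02/0.44) × 100

Percent ionization = 3.64%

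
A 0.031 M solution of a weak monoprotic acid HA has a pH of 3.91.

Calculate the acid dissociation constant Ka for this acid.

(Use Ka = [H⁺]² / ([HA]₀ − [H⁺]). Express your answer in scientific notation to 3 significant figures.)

[H⁺] = 10^(−pH) = 10^(−3.91) = 1.230e-04 M. For HA ⇌ H⁺ + A⁻, Ka = [H⁺][A⁻]/[HA] = [H⁺]² / ([HA]₀ − [H⁺]) = (1.230e-04)² / (0.031 − 1.230e-04) = 4.90e-07.

K_a = 4.90e-07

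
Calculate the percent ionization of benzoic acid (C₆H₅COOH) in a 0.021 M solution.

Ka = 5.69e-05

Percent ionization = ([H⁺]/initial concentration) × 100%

Using Ka equilibrium: x² + Ka×x - Ka×C = 0. Solving: [H⁺] = 1.0650e-03. Percent = (1.0650e-03/0.021) × 100

Percent ionization = 5.07%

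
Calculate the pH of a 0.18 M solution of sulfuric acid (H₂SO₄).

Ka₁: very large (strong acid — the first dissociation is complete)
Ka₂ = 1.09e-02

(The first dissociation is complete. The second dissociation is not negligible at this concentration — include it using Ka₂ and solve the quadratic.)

First dissociation is complete: [H⁺]₀ = [HSO₄⁻]₀ = C = 0.18 M. Second dissociation HSO₄⁻ ⇌ H⁺ + SO₄²⁻: let x = [SO₄²⁻]. Ka₂ = (C + x)·x / (C − x) = 1.09e-02 → x² + (C + Ka₂)·x − Ka₂·C = 0 → x² + 0.19090·x − 1.962e-03 = 0. x = (−0.19090 + √(0.19090² + 4 × 1.962e-03)) / 2 = 9.7769e-03 M. [H⁺] = C + x = 0.18 + 9.7769e-03 = 1.8978e-01 M. pH = -log(1.8978e-01) = 0.72.

pH = 0.72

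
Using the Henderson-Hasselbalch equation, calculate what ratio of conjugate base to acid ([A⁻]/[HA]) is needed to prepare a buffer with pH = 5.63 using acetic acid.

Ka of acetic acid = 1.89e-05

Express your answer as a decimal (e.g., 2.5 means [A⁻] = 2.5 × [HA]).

pKa = -log(1.89e-05) = 4.7235. pH = pKa + log([A⁻]/[HA]), so log([A⁻]/[HA]) = pH − pKa = 5.63 − 4.7235 = 0.9065. [A⁻]/[HA] = 10^(0.9065) = 8.06

[A⁻]/[HA] = 8.06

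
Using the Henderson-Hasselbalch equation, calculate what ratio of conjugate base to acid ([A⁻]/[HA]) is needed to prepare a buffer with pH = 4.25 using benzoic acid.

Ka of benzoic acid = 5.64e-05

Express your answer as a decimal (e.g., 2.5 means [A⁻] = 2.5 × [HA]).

pKa = -log(5.64e-05) = 4.2487. pH = pKa + log([A⁻]/[HA]), so log([A⁻]/[HA]) = pH − pKa = 4.25 − 4.2487 = 0.0013. [A⁻]/[HA] = 10^(0.0013) = 1.00

[A⁻]/[HA] = 1.00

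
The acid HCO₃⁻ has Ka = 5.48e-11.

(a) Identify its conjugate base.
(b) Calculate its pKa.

(a) The conjugate base is formed by removing one H⁺ from HCO₃⁻, giving CO₃²⁻. (b) pKa = -log(Ka) = -log(5.48e-11) = 10.26.

Conjugate base: CO₃²⁻; pK_a = 10.26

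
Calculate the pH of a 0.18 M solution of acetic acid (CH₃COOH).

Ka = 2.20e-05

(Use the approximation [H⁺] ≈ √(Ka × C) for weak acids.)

[H⁺] = √(Ka × C) = √(2.20e-05 × 0.18) = 1.9900e-03. pH = -log(1.9900e-03)

pH = 2.70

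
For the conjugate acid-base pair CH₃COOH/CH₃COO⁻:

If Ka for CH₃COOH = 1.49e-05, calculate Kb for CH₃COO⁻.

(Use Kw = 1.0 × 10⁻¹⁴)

For a conjugate pair Ka × Kb = Kw, so Kb = Kw/Ka = 1.0 × 10⁻¹⁴ / 1.49e-05 = 6.71e-10.

K_b = 6.71e-10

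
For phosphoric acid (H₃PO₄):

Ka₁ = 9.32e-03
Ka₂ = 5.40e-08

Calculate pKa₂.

pKa₂ = -log(Ka₂) = -log(5.40e-08) = 7.27.

pK_{a2} = 7.27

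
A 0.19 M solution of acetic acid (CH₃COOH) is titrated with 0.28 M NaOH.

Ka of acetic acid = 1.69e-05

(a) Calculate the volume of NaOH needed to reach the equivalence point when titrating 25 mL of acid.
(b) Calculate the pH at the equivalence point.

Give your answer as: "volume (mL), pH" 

moles acid = 0.19 × 25/1000 = 0.00475 mol; V_base = moles/0.28 × 1000 = 17.0 mL. At equivalence only the conjugate base is present: [A⁻] = 0.00475/0.042 = 1.1319e-01 M. Kb = Kw/Ka = 5.92e-10; [OH⁻] = √(Kb × [A⁻]) = 8.1840e-06; pOH = 5.09; pH = 14 - pOH = 8.91.

V = 17.0 mL, pH = 8.91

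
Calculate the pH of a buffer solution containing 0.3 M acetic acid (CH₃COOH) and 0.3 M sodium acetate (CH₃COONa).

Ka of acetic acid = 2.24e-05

pKa = -log(2.24e-05) = 4.65. pH = pKa + log([A⁻]/[HA]) = 4.65 + log(0.3/0.3)

pH = 4.65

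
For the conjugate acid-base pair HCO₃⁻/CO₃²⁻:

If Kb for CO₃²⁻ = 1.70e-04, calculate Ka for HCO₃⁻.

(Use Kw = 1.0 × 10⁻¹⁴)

For a conjugate pair Ka × Kb = Kw, so Ka = Kw/Kb = 1.0 × 10⁻¹⁴ / 1.70e-04 = 5.88e-11.

K_a = 5.88e-11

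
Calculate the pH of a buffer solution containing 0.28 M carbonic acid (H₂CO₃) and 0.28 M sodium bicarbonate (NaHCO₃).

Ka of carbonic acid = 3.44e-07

pKa = -log(3.44e-07) = 6.46. pH = pKa + log([A⁻]/[HA]) = 6.46 + log(0.28/0.28)

pH = 6.46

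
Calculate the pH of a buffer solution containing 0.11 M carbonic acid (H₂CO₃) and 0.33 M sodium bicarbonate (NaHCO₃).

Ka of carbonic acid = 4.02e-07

pKa = -log(4.02e-07) = 6.40. pH = pKa + log([A⁻]/[HA]) = 6.40 + log(0.33/0.11)

pH = 6.87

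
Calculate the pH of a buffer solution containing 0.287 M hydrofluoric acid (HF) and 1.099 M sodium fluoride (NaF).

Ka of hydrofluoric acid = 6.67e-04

pKa = -log(6.67e-04) = 3.18. pH = pKa + log([A⁻]/[HA]) = 3.18 + log(1.099/0.287)

pH = 3.76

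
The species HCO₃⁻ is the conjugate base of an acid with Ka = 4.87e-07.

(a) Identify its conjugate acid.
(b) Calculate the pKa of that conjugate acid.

(a) The conjugate acid is formed by adding one H⁺ to HCO₃⁻, giving H₂CO₃. (b) pKa = -log(Ka) = -log(4.87e-07) = 6.31.

Conjugate acid: H₂CO₃; pK_a = 6.31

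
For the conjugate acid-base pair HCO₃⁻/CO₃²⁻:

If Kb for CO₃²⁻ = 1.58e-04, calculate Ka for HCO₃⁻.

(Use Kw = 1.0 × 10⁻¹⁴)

For a conjugate pair Ka × Kb = Kw, so Ka = Kw/Kb = 1.0 × 10⁻¹⁴ / 1.58e-04 = 6.33e-11.

K_a = 6.33e-11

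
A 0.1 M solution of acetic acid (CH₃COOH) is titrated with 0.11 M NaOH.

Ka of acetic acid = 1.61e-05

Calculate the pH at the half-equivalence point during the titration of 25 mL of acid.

At half-equivalence [HA] = [A⁻], so Henderson-Hasselbalch gives pH = pKa = -log(1.61e-05) = 4.79.

pH = pKa = 4.79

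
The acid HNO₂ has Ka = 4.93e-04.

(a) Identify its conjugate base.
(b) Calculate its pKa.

(a) The conjugate base is formed by removing one H⁺ from HNO₂, giving NO₂⁻. (b) pKa = -log(Ka) = -log(4.93e-04) = 3.31.

Conjugate base: NO₂⁻; pK_a = 3.31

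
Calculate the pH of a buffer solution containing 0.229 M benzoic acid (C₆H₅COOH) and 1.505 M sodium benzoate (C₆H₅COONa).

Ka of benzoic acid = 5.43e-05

pKa = -log(5.43e-05) = 4.27. pH = pKa + log([A⁻]/[HA]) = 4.27 + log(1.505/0.229)

pH = 5.08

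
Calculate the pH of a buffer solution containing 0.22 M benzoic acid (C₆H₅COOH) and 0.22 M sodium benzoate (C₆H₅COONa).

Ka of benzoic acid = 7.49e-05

pKa = -log(7.49e-05) = 4.13. pH = pKa + log([A⁻]/[HA]) = 4.13 + log(0.22/0.22)

pH = 4.13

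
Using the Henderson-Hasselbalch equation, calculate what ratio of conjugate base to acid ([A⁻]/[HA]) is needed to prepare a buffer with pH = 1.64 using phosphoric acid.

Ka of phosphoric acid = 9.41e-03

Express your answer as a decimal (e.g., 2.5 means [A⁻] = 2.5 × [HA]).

pKa = -log(9.41e-03) = 2.0264. pH = pKa + log([A⁻]/[HA]), so log([A⁻]/[HA]) = pH − pKa = 1.64 − 2.0264 = -0.3864. [A⁻]/[HA] = 10^(-0.3864) = 0.411

[A⁻]/[HA] = 0.411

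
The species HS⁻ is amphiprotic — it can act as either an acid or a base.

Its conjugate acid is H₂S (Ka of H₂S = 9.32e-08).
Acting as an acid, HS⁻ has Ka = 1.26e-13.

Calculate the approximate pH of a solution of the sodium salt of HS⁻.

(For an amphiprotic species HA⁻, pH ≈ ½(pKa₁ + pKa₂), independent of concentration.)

pKa₁ = -log(9.32e-08) = 7.03; pKa₂ = -log(1.26e-13) = 12.90. For an amphiprotic species, pH ≈ ½(pKa₁ + pKa₂) = ½(7.03 + 12.90) = 9.97.

pH = 9.97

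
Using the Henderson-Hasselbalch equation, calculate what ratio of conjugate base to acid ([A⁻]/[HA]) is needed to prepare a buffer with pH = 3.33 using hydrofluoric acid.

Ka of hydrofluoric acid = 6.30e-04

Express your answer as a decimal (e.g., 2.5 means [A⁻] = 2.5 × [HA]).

pKa = -log(6.30e-04) = 3.2007. pH = pKa + log([A⁻]/[HA]), so log([A⁻]/[HA]) = pH − pKa = 3.33 − 3.2007 = 0.1293. [A⁻]/[HA] = 10^(0.1293) = 1.35

[A⁻]/[HA] = 1.35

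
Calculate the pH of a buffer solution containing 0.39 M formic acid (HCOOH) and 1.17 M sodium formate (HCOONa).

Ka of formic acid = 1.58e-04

pKa = -log(1.58e-04) = 3.80. pH = pKa + log([A⁻]/[HA]) = 3.80 + log(1.17/0.39)

pH = 4.28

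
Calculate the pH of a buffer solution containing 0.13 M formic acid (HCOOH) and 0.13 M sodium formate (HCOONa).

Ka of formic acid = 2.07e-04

pKa = -log(2.07e-04) = 3.68. pH = pKa + log([A⁻]/[HA]) = 3.68 + log(0.13/0.13)

pH = 3.68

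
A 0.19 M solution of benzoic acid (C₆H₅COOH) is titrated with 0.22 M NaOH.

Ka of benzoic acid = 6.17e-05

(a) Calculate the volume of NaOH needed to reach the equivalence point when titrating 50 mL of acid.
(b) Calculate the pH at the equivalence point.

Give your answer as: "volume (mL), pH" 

moles acid = 0.19 × 50/1000 = 0.0095 mol; V_base = moles/0.22 × 1000 = 43.2 mL. At equivalence only the conjugate base is present: [A⁻] = 0.0095/0.093 = 1.0195e-01 M. Kb = Kw/Ka = 1.62e-10; [OH⁻] = √(Kb × [A⁻]) = 4.0649e-06; pOH = 5.39; pH = 14 - pOH = 8.61.

V = 43.2 mL, pH = 8.61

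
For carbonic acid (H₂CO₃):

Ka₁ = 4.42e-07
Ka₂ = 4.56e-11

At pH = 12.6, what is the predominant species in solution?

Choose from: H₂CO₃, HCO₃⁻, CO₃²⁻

pKa₁ = 6.35, pKa₂ = 10.34. For a polyprotic acid the predominant species crosses at each pKa: below pKa_n the protonated form dominates, above it the deprotonated form does. At pH = 12.6, the predominant species is CO₃²⁻.

CO₃²⁻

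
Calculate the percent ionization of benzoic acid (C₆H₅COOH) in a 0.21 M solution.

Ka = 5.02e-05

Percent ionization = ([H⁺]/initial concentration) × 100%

Using Ka equilibrium: x² + Ka×x - Ka×C = 0. Solving: [H⁺] = 3.2218e-03. Percent = (3.2218e-03/0.21) × 100

Percent ionization = 1.53%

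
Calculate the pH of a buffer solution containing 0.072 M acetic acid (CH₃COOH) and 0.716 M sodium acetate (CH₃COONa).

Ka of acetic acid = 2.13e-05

pKa = -log(2.13e-05) = 4.67. pH = pKa + log([A⁻]/[HA]) = 4.67 + log(0.716/0.072)

pH = 5.67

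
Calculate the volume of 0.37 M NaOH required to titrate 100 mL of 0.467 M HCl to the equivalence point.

At equivalence: moles acid = moles base. moles HCl = 0.467 × 100/1000 = 0.0467 mol. V_base = moles / 0.37 × 1000 = 126.2 mL.

V_{base} = 126.2 mL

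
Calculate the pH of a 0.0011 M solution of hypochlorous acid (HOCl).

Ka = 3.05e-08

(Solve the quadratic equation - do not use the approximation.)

x² + Ka×x - Ka×C = 0. Using quadratic formula: [H⁺] = 5.7770e-06

pH = 5.24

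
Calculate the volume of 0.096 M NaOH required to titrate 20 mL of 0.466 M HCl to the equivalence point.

At equivalence: moles acid = moles base. moles HCl = 0.466 × 20/1000 = 0.00932 mol. V_base = moles / 0.096 × 1000 = 97.1 mL.

V_{base} = 97.1 mL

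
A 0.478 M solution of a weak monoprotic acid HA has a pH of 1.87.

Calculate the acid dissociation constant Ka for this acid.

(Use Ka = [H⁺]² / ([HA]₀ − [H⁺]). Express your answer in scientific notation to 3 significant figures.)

[H⁺] = 10^(−pH) = 10^(−1.87) = 1.349e-02 M. For HA ⇌ H⁺ + A⁻, Ka = [H⁺][A⁻]/[HA] = [H⁺]² / ([HA]₀ − [H⁺]) = (1.349e-02)² / (0.478 − 1.349e-02) = 3.92e-04.

K_a = 3.92e-04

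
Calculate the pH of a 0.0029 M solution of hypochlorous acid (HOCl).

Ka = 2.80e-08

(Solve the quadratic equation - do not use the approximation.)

x² + Ka×x - Ka×C = 0. Using quadratic formula: [H⁺] = 8.9971e-06

pH = 5.05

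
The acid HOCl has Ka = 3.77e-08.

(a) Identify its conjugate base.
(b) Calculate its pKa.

(a) The conjugate base is formed by removing one H⁺ from HOCl, giving OCl⁻. (b) pKa = -log(Ka) = -log(3.77e-08) = 7.42.

Conjugate base: OCl⁻; pK_a = 7.42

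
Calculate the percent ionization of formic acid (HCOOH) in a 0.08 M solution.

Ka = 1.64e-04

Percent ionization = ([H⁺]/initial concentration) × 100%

Using Ka equilibrium: x² + Ka×x - Ka×C = 0. Solving: [H⁺] = 3.5411e-03. Percent = (3.5411e-03/0.08) × 100

Percent ionization = 4.43%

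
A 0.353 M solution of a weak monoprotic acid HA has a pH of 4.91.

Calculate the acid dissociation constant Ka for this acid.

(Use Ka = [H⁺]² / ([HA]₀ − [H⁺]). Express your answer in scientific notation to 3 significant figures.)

[H⁺] = 10^(−pH) = 10^(−4.91) = 1.230e-05 M. For HA ⇌ H⁺ + A⁻, Ka = [H⁺][A⁻]/[HA] = [H⁺]² / ([HA]₀ − [H⁺]) = (1.230e-05)² / (0.353 − 1.230e-05) = 4.29e-10.

K_a = 4.29e-10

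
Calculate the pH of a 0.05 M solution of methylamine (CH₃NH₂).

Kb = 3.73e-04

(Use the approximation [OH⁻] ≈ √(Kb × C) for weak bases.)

[OH⁻] = √(Kb × C) = √(3.73e-04 × 0.05) = 4.3186e-03. pOH = 2.36, pH = 14 - pOH

pH = 11.64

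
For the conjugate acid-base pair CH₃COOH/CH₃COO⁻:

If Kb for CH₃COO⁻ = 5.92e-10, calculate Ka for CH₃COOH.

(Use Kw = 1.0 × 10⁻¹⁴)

For a conjugate pair Ka × Kb = Kw, so Ka = Kw/Kb = 1.0 × 10⁻¹⁴ / 5.92e-10 = 1.69e-05.

K_a = 1.69e-05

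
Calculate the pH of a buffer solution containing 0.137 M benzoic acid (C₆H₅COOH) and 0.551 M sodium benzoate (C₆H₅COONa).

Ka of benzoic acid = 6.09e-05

pKa = -log(6.09e-05) = 4.22. pH = pKa + log([A⁻]/[HA]) = 4.22 + log(0.551/0.137)

pH = 4.82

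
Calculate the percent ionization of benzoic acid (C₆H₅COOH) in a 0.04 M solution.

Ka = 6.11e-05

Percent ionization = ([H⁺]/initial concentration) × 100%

Using Ka equilibrium: x² + Ka×x - Ka×C = 0. Solving: [H⁺] = 1.5331e-03. Percent = (1.5331e-03/0.04) × 100

Percent ionization = 3.83%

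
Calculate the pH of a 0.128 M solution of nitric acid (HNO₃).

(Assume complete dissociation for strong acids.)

[H⁺] = 0.128 M for strong acid. pH = -log[H⁺] = -log(0.128)

pH = 0.89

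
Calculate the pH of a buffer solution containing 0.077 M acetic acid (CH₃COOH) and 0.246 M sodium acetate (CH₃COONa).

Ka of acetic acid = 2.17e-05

pKa = -log(2.17e-05) = 4.66. pH = pKa + log([A⁻]/[HA]) = 4.66 + log(0.246/0.077)

pH = 5.17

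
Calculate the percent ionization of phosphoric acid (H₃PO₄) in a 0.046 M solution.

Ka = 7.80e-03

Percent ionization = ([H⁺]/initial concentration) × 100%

Using Ka equilibrium: x² + Ka×x - Ka×C = 0. Solving: [H⁺] = 1.5439e-02. Percent = (1.5439e-02/0.046) × 100

Percent ionization = 33.6%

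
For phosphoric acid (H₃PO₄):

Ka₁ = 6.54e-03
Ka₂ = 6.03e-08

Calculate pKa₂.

pKa₂ = -log(Ka₂) = -log(6.03e-08) = 7.22.

pK_{a2} = 7.22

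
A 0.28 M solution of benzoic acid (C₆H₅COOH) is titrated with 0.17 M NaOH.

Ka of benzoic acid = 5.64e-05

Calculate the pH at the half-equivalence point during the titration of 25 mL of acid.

At half-equivalence [HA] = [A⁻], so Henderson-Hasselbalch gives pH = pKa = -log(5.64e-05) = 4.25.

pH = pKa = 4.25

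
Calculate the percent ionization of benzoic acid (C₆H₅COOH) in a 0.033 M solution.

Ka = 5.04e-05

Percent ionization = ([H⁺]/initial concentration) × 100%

Using Ka equilibrium: x² + Ka×x - Ka×C = 0. Solving: [H⁺] = 1.2647e-03. Percent = (1.2647e-03/0.033) × 100

Percent ionization = 3.83%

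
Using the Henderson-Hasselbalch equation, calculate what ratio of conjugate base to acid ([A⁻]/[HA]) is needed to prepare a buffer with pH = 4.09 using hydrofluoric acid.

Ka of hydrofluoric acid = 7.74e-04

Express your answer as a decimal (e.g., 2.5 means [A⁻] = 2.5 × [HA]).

pKa = -log(7.74e-04) = 3.1113. pH = pKa + log([A⁻]/[HA]), so log([A⁻]/[HA]) = pH − pKa = 4.09 − 3.1113 = 0.9787. [A⁻]/[HA] = 10^(0.9787) = 9.52

[A⁻]/[HA] = 9.52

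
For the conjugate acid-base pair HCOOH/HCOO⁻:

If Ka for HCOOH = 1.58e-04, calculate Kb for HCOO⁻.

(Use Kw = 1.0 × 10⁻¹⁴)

For a conjugate pair Ka × Kb = Kw, so Kb = Kw/Ka = 1.0 × 10⁻¹⁴ / 1.58e-04 = 6.33e-11.

K_b = 6.33e-11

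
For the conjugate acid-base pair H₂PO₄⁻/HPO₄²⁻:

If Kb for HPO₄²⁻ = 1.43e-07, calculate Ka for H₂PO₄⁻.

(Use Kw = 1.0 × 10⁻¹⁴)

For a conjugate pair Ka × Kb = Kw, so Ka = Kw/Kb = 1.0 × 10⁻¹⁴ / 1.43e-07 = 6.99e-08.

K_a = 6.99e-08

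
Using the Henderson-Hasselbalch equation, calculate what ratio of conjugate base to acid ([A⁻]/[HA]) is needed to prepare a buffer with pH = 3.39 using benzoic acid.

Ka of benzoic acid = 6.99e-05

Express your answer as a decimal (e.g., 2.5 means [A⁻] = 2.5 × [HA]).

pKa = -log(6.99e-05) = 4.1555. pH = pKa + log([A⁻]/[HA]), so log([A⁻]/[HA]) = pH − pKa = 3.39 − 4.1555 = -0.7655. [A⁻]/[HA] = 10^(-0.7655) = 0.172

[A⁻]/[HA] = 0.172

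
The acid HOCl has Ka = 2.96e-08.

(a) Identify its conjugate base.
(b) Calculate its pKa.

(a) The conjugate base is formed by removing one H⁺ from HOCl, giving OCl⁻. (b) pKa = -log(Ka) = -log(2.96e-08) = 7.53.

Conjugate base: OCl⁻; pK_a = 7.53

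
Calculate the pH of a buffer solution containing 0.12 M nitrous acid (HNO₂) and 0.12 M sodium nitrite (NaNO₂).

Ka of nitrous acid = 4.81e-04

pKa = -log(4.81e-04) = 3.32. pH = pKa + log([A⁻]/[HA]) = 3.32 + log(0.12/0.12)

pH = 3.32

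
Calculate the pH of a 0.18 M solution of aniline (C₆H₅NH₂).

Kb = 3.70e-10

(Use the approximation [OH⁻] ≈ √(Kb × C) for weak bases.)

[OH⁻] = √(Kb × C) = √(3.70e-10 × 0.18) = 8.1609e-06. pOH = 5.09, pH = 14 - pOH

pH = 8.91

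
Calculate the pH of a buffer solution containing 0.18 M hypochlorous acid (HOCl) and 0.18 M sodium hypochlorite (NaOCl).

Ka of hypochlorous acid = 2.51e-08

pKa = -log(2.51e-08) = 7.60. pH = pKa + log([A⁻]/[HA]) = 7.60 + log(0.18/0.18)

pH = 7.60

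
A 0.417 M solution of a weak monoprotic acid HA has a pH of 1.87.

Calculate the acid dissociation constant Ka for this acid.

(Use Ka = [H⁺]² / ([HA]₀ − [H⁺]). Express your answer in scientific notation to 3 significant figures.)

[H⁺] = 10^(−pH) = 10^(−1.87) = 1.349e-02 M. For HA ⇌ H⁺ + A⁻, Ka = [H⁺][A⁻]/[HA] = [H⁺]² / ([HA]₀ − [H⁺]) = (1.349e-02)² / (0.417 − 1.349e-02) = 4.51e-04.

K_a = 4.51e-04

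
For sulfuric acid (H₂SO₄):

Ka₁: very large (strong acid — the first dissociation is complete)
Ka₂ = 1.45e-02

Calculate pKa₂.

pKa₂ = -log(Ka₂) = -log(1.45e-02) = 1.84.

pK_{a2} = 1.84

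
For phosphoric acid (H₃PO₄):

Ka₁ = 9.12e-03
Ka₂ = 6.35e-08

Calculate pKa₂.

pKa₂ = -log(Ka₂) = -log(6.35e-08) = 7.20.

pK_{a2} = 7.20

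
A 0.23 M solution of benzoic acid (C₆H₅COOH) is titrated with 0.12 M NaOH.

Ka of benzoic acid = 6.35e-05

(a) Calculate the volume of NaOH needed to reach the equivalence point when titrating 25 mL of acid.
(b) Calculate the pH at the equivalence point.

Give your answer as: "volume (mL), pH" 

moles acid = 0.23 × 25/1000 = 0.00575 mol; V_base = moles/0.12 × 1000 = 47.9 mL. At equivalence only the conjugate base is present: [A⁻] = 0.00575/0.073 = 7.8857e-02 M. Kb = Kw/Ka = 1.57e-10; [OH⁻] = √(Kb × [A⁻]) = 3.5240e-06; pOH = 5.45; pH = 14 - pOH = 8.55.

V = 47.9 mL, pH = 8.55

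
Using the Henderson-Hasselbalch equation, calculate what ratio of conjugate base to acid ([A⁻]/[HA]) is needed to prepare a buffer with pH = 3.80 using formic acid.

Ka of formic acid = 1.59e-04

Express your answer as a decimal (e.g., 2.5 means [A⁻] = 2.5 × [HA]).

pKa = -log(1.59e-04) = 3.7986. pH = pKa + log([A⁻]/[HA]), so log([A⁻]/[HA]) = pH − pKa = 3.80 − 3.7986 = 0.0014. [A⁻]/[HA] = 10^(0.0014) = 1.00

[A⁻]/[HA] = 1.00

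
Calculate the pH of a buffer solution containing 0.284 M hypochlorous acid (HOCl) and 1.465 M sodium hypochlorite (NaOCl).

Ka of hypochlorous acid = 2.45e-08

pKa = -log(2.45e-08) = 7.61. pH = pKa + log([A⁻]/[HA]) = 7.61 + log(1.465/0.284)

pH = 8.32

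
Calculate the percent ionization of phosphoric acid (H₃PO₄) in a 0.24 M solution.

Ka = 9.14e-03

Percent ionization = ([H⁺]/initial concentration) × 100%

Using Ka equilibrium: x² + Ka×x - Ka×C = 0. Solving: [H⁺] = 4.2488e-02. Percent = (4.2488e-02/0.24) × 100

Percent ionization = 17.7%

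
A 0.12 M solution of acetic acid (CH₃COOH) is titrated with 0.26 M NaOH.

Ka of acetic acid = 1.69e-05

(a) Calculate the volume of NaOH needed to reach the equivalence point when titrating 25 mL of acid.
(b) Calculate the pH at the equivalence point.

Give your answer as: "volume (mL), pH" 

moles acid = 0.12 × 25/1000 = 0.003 mol; V_base = moles/0.26 × 1000 = 11.5 mL. At equivalence only the conjugate base is present: [A⁻] = 0.003/0.037 = 8.2105e-02 M. Kb = Kw/Ka = 5.92e-10; [OH⁻] = √(Kb × [A⁻]) = 6.9702e-06; pOH = 5.16; pH = 14 - pOH = 8.84.

V = 11.5 mL, pH = 8.84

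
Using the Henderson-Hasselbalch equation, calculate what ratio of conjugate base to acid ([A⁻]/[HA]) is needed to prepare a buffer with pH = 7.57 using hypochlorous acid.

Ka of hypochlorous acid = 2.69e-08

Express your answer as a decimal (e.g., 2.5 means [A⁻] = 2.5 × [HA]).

pKa = -log(2.69e-08) = 7.5702. pH = pKa + log([A⁻]/[HA]), so log([A⁻]/[HA]) = pH − pKa = 7.57 − 7.5702 = -0.0002. [A⁻]/[HA] = 10^(-0.0002) = 0.999

[A⁻]/[HA] = 0.999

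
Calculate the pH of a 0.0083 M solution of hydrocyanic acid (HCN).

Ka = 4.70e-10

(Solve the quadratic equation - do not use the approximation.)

x² + Ka×x - Ka×C = 0. Using quadratic formula: [H⁺] = 1.9749e-06

pH = 5.70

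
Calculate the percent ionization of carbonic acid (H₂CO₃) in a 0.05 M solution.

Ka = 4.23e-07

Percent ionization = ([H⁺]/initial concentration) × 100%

Using Ka equilibrium: x² + Ka×x - Ka×C = 0. Solving: [H⁺] = 1.4522e-04. Percent = (1.4522e-04/0.05) × 100

Percent ionization = 0.29%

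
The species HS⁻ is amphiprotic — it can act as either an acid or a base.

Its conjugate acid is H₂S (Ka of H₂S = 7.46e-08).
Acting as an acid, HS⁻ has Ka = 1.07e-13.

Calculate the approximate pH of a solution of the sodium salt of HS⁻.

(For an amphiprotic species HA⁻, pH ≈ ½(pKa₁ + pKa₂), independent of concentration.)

pKa₁ = -log(7.46e-08) = 7.13; pKa₂ = -log(1.07e-13) = 12.97. For an amphiprotic species, pH ≈ ½(pKa₁ + pKa₂) = ½(7.13 + 12.97) = 10.05.

pH = 10.05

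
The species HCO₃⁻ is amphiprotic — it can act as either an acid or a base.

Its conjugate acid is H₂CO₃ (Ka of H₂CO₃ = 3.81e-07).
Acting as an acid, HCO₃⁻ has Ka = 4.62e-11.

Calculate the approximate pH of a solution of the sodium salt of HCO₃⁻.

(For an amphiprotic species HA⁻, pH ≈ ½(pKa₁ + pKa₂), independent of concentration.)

pKa₁ = -log(3.81e-07) = 6.42; pKa₂ = -log(4.62e-11) = 10.34. For an amphiprotic species, pH ≈ ½(pKa₁ + pKa₂) = ½(6.42 + 10.34) = 8.38.

pH = 8.38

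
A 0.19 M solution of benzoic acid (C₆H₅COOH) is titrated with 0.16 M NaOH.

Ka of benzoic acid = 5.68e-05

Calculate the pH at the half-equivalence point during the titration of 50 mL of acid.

At half-equivalence [HA] = [A⁻], so Henderson-Hasselbalch gives pH = pKa = -log(5.68e-05) = 4.25.

pH = pKa = 4.25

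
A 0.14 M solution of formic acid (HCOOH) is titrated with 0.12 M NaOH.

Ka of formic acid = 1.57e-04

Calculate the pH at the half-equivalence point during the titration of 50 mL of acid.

At half-equivalence [HA] = [A⁻], so Henderson-Hasselbalch gives pH = pKa = -log(1.57e-04) = 3.80.

pH = pKa = 3.80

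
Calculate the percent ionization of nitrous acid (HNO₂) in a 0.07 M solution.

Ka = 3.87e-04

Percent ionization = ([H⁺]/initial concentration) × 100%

Using Ka equilibrium: x² + Ka×x - Ka×C = 0. Solving: [H⁺] = 5.0149e-03. Percent = (5.0149e-03/0.07) × 100

Percent ionization = 7.16%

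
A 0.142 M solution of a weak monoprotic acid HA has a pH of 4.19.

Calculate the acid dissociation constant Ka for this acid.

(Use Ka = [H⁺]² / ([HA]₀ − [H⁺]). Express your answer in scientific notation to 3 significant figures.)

[H⁺] = 10^(−pH) = 10^(−4.19) = 6.457e-05 M. For HA ⇌ H⁺ + A⁻, Ka = [H⁺][A⁻]/[HA] = [H⁺]² / ([HA]₀ − [H⁺]) = (6.457e-05)² / (0.142 − 6.457e-05) = 2.94e-08.

K_a = 2.94e-08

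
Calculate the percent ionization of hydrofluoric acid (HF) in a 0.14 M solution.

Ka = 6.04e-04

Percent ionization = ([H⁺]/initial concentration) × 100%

Using Ka equilibrium: x² + Ka×x - Ka×C = 0. Solving: [H⁺] = 8.8986e-03. Percent = (8.8986e-03/0.14) × 100

Percent ionization = 6.36%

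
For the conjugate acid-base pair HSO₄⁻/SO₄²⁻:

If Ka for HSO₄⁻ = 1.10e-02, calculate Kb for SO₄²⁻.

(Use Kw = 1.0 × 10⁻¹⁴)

For a conjugate pair Ka × Kb = Kw, so Kb = Kw/Ka = 1.0 × 10⁻¹⁴ / 1.10e-02 = 9.09e-13.

K_b = 9.09e-13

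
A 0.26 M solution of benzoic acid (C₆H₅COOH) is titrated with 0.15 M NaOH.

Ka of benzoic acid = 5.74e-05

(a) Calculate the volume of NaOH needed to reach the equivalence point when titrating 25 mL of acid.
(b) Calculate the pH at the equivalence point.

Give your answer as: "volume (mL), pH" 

moles acid = 0.26 × 25/1000 = 0.0065 mol; V_base = moles/0.15 × 1000 = 43.3 mL. At equivalence only the conjugate base is present: [A⁻] = 0.0065/0.068 = 9.5122e-02 M. Kb = Kw/Ka = 1.74e-10; [OH⁻] = √(Kb × [A⁻]) = 4.0708e-06; pOH = 5.39; pH = 14 - pOH = 8.61.

V = 43.3 mL, pH = 8.61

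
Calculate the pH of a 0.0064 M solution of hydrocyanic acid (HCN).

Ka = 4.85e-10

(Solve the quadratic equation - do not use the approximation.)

x² + Ka×x - Ka×C = 0. Using quadratic formula: [H⁺] = 1.7616e-06

pH = 5.75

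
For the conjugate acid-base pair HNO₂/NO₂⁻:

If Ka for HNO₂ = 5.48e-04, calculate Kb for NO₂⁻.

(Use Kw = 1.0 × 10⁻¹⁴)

For a conjugate pair Ka × Kb = Kw, so Kb = Kw/Ka = 1.0 × 10⁻¹⁴ / 5.48e-04 = 1.82e-11.

K_b = 1.82e-11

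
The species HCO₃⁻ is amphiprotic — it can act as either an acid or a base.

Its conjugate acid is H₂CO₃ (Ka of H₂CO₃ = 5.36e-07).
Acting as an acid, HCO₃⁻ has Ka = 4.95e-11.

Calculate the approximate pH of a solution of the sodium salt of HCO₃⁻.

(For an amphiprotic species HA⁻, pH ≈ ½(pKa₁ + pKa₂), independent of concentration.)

pKa₁ = -log(5.36e-07) = 6.27; pKa₂ = -log(4.95e-11) = 10.31. For an amphiprotic species, pH ≈ ½(pKa₁ + pKa₂) = ½(6.27 + 10.31) = 8.29.

pH = 8.29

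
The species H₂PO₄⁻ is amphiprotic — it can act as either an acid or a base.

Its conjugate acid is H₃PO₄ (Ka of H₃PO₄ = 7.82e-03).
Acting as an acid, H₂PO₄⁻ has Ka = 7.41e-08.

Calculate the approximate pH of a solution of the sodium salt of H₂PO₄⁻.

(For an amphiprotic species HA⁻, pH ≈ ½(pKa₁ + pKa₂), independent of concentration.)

pKa₁ = -log(7.82e-03) = 2.11; pKa₂ = -log(7.41e-08) = 7.13. For an amphiprotic species, pH ≈ ½(pKa₁ + pKa₂) = ½(2.11 + 7.13) = 4.62.

pH = 4.62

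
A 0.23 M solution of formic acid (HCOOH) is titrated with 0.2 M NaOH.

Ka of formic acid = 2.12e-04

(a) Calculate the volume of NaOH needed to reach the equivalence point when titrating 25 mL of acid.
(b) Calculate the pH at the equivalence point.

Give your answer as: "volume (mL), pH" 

moles acid = 0.23 × 25/1000 = 0.00575 mol; V_base = moles/0.2 × 1000 = 28.7 mL. At equivalence only the conjugate base is present: [A⁻] = 0.00575/0.054 = 1.0698e-01 M. Kb = Kw/Ka = 4.72e-11; [OH⁻] = √(Kb × [A⁻]) = 2.2463e-06; pOH = 5.65; pH = 14 - pOH = 8.35.

V = 28.7 mL, pH = 8.35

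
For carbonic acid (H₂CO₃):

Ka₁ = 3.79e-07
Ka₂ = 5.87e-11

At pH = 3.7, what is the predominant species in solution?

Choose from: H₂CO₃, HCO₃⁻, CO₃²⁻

pKa₁ = 6.42, pKa₂ = 10.23. For a polyprotic acid the predominant species crosses at each pKa: below pKa_n the protonated form dominates, above it the deprotonated form does. At pH = 3.7, the predominant species is H₂CO₃.

H₂CO₃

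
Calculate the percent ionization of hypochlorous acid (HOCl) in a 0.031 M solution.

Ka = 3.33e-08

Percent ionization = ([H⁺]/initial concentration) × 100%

Using Ka equilibrium: x² + Ka×x - Ka×C = 0. Solving: [H⁺] = 3.2113e-05. Percent = (3.2113e-05/0.031) × 100

Percent ionization = 0.104%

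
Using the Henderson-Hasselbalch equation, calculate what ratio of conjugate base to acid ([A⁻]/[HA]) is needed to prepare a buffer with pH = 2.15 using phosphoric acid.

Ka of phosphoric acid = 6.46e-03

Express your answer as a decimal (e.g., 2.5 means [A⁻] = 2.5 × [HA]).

pKa = -log(6.46e-03) = 2.1898. pH = pKa + log([A⁻]/[HA]), so log([A⁻]/[HA]) = pH − pKa = 2.15 − 2.1898 = -0.0398. [A⁻]/[HA] = 10^(-0.0398) = 0.912

[A⁻]/[HA] = 0.912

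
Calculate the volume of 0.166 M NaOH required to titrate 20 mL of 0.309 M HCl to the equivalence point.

At equivalence: moles acid = moles base. moles HCl = 0.309 × 20/1000 = 0.00618 mol. V_base = moles / 0.166 × 1000 = 37.2 mL.

V_{base} = 37.2 mL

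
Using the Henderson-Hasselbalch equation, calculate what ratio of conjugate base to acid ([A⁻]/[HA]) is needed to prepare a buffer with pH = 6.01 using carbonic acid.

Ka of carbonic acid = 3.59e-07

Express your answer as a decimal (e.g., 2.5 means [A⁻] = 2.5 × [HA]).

pKa = -log(3.59e-07) = 6.4449. pH = pKa + log([A⁻]/[HA]), so log([A⁻]/[HA]) = pH − pKa = 6.01 − 6.4449 = -0.4349. [A⁻]/[HA] = 10^(-0.4349) = 0.367

[A⁻]/[HA] = 0.367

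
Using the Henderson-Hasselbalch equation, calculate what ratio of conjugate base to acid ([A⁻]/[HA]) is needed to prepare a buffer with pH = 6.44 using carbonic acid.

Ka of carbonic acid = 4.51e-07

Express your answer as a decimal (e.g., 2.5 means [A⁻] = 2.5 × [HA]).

pKa = -log(4.51e-07) = 6.3458. pH = pKa + log([A⁻]/[HA]), so log([A⁻]/[HA]) = pH − pKa = 6.44 − 6.3458 = 0.0942. [A⁻]/[HA] = 10^(0.0942) = 1.24

[A⁻]/[HA] = 1.24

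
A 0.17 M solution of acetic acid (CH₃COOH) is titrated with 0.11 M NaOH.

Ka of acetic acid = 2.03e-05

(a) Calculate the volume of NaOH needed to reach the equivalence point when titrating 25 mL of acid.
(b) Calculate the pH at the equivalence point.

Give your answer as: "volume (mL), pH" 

moles acid = 0.17 × 25/1000 = 0.00425 mol; V_base = moles/0.11 × 1000 = 38.6 mL. At equivalence only the conjugate base is present: [A⁻] = 0.00425/0.064 = 6.6786e-02 M. Kb = Kw/Ka = 4.93e-10; [OH⁻] = √(Kb × [A⁻]) = 5.7358e-06; pOH = 5.24; pH = 14 - pOH = 8.76.

V = 38.6 mL, pH = 8.76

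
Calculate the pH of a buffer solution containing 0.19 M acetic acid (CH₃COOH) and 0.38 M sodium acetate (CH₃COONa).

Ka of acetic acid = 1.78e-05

pKa = -log(1.78e-05) = 4.75. pH = pKa + log([A⁻]/[HA]) = 4.75 + log(0.38/0.19)

pH = 5.05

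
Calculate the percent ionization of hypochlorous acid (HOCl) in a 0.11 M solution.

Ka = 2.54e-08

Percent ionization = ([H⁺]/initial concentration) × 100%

Using Ka equilibrium: x² + Ka×x - Ka×C = 0. Solving: [H⁺] = 5.2846e-05. Percent = (5.2846e-05/0.11) × 100

Percent ionization = 0.048%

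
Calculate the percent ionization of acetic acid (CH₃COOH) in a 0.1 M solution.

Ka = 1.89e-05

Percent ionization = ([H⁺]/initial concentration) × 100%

Using Ka equilibrium: x² + Ka×x - Ka×C = 0. Solving: [H⁺] = 1.3654e-03. Percent = (1.3654e-03/0.1) × 100

Percent ionization = 1.37%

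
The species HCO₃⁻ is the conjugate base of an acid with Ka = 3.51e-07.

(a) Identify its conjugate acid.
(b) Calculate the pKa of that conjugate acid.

(a) The conjugate acid is formed by adding one H⁺ to HCO₃⁻, giving H₂CO₃. (b) pKa = -log(Ka) = -log(3.51e-07) = 6.45.

Conjugate acid: H₂CO₃; pK_a = 6.45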